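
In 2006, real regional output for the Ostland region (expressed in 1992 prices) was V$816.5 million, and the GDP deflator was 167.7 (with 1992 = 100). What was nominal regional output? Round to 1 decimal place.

Nominal regional output = Real × (GDP deflator/100) = 816.5 × 1.677 = 1369.27.

V$1,369.3 million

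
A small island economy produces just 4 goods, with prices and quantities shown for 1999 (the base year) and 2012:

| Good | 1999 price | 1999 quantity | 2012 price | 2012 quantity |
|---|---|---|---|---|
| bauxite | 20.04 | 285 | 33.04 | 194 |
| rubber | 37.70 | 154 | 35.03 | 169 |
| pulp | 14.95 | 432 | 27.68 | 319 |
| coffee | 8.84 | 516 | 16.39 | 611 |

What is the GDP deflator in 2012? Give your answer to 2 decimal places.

Nominal GDP 2012 = 33.04·194 + 35.03·169 + 27.68·319 + 16.39·611 = 31174.04.
Real GDP 2012 (at 1999 prices) = 20.04·194 + 37.70·169 + 14.95·319 + 8.84·611 = 20429.35.
Deflator = Nominal/Real × 100 = 31174.04/20429.35 × 100 = 152.594.

152.59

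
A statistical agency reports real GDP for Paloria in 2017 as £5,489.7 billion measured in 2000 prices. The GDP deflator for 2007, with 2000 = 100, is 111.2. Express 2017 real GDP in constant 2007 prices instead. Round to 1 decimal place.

£6,104.5 billion

Real GDP in 2007 prices = Real GDP in 2000 prices × (P_2007/P_2000) = 5489.7 × 1.112 = 6104.55.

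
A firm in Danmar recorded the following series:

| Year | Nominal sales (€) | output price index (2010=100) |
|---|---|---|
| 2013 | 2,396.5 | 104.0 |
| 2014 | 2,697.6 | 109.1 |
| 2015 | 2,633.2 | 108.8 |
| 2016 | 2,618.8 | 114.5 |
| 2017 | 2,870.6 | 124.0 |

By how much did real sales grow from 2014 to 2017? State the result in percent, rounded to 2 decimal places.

-6.37%

Real sales 2014 = 2697.6/1.091 = 2472.59.
Real sales 2017 = 2870.6/1.240 = 2315.00.
Change = 2315.00/2472.59 − 1 = -0.0637.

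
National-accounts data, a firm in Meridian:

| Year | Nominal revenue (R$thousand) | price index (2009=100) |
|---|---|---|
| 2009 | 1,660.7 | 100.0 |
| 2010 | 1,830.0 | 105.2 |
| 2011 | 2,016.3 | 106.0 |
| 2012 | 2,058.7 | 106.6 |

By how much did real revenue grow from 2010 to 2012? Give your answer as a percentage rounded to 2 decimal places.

Real revenue 2010 = 1830.0/1.052 = 1739.54.
Real revenue 2012 = 2058.7/1.066 = 1931.24.
Change = 1931.24/1739.54 − 1 = 0.1102.

11.02%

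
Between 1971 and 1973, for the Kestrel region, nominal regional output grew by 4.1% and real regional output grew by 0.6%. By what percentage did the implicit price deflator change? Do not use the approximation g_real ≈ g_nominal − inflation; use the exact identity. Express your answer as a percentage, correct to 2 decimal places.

3.48%

(1 + g_nom) = (1 + g_real)(1 + π), so π = 1.0410 / 1.0060 − 1 = 0.03479.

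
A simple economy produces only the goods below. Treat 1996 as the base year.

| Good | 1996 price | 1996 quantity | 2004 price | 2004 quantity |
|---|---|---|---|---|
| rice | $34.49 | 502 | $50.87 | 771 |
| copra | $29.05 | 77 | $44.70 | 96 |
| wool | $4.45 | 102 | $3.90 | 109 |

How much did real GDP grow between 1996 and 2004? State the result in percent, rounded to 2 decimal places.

Real GDP 1996 = Nominal GDP 1996 = 34.49·502 + 29.05·77 + 4.45·102 = 20004.73.
Real GDP 2004 (at 1996 prices) = 34.49·771 + 29.05·96 + 4.45·109 = 29865.64.
Real growth = 29865.64/20004.73 − 1 = 0.4929.

49.29%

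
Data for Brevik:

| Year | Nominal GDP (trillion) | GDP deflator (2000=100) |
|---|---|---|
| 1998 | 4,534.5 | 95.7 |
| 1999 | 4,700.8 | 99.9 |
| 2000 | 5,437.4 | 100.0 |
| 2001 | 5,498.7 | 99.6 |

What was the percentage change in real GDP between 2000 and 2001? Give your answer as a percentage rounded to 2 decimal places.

Real GDP 2000 = 5437.4/1.000 = 5437.40.
Real GDP 2001 = 5498.7/0.996 = 5520.78.
Change = 5520.78/5437.40 − 1 = 0.0153.

1.53%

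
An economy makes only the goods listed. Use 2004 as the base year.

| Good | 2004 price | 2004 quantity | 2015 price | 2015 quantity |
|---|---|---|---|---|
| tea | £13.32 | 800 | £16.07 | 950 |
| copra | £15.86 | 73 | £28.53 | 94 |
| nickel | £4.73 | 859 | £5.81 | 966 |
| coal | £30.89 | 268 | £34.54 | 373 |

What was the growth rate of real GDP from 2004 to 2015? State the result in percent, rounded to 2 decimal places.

Real GDP 2004 = Nominal GDP 2004 = 13.32·800 + 15.86·73 + 4.73·859 + 30.89·268 = 24155.37.
Real GDP 2015 (at 2004 prices) = 13.32·950 + 15.86·94 + 4.73·966 + 30.89·373 = 30235.99.
Real growth = 30235.99/24155.37 − 1 = 0.2517.

25.17%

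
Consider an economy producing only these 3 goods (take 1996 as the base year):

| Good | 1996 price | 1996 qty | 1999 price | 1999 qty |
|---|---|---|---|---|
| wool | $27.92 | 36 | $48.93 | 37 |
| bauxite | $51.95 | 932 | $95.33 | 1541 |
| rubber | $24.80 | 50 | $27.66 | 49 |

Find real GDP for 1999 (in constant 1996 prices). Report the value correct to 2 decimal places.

Real GDP 1999 = Σ (p_1996 × q_1999) = 27.92·37 + 51.95·1541 + 24.80·49 = 82303.19.

$82303.19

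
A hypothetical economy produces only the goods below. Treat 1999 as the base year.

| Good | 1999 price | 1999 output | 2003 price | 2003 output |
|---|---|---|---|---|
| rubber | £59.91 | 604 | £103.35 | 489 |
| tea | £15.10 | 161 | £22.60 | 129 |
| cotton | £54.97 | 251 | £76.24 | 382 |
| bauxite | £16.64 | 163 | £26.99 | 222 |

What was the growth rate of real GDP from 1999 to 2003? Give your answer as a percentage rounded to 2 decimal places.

1.47%

Real GDP 1999 = Nominal GDP 1999 = 59.91·604 + 15.10·161 + 54.97·251 + 16.64·163 = 55126.53.
Real GDP 2003 (at 1999 prices) = 59.91·489 + 15.10·129 + 54.97·382 + 16.64·222 = 55936.51.
Real growth = 55936.51/55126.53 − 1 = 0.0147.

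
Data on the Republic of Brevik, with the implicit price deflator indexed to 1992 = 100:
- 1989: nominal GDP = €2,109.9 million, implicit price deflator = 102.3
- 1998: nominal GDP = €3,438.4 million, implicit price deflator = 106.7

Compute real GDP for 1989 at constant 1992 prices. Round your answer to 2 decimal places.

Real GDP = Nominal / (implicit price deflator/100) = 2109.9 / 1.023 = 2062.46.

€2,062.46 million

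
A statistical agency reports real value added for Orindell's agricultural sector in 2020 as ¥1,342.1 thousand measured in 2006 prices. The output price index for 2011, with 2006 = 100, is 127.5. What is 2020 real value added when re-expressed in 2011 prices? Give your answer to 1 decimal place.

¥1,711.2 thousand

Real value added in 2011 prices = Real value added in 2006 prices × (P_2011/P_2006) = 1342.1 × 1.275 = 1711.18.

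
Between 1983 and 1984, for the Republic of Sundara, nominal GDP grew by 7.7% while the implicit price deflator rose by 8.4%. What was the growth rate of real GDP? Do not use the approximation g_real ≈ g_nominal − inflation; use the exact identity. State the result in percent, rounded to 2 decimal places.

(1 + g_nom) = (1 + g_real)(1 + π), so g_real = 1.0770 / 1.0840 − 1 = -0.00646.

-0.65%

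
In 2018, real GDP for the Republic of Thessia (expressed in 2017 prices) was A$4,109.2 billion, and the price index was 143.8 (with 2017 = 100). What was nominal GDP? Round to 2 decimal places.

Nominal GDP = Real × (price index/100) = 4109.2 × 1.438 = 5909.03.

A$5,909.03 billion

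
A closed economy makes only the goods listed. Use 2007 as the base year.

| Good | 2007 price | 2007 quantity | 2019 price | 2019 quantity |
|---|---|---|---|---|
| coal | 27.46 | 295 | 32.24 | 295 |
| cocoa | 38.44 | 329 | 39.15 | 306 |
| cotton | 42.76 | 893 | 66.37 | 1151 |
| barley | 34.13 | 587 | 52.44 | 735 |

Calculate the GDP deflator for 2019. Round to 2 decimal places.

144.88

Nominal GDP 2019 = 32.24·295 + 39.15·306 + 66.37·1151 + 52.44·735 = 136425.97.
Real GDP 2019 (at 2007 prices) = 27.46·295 + 38.44·306 + 42.76·1151 + 34.13·735 = 94165.65.
Deflator = Nominal/Real × 100 = 136425.97/94165.65 × 100 = 144.879.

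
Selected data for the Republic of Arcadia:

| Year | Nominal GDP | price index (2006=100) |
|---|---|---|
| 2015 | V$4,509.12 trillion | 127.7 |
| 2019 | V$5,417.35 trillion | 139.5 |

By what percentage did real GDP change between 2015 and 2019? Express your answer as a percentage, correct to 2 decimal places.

9.98%

Deflate each year: 2015 → 4509.12/1.277 = 3531.03; 2019 → 5417.35/1.395 = 3883.41.
So real GDP changed by 3883.41/3531.03 − 1 = 0.0998, i.e. 9.98%.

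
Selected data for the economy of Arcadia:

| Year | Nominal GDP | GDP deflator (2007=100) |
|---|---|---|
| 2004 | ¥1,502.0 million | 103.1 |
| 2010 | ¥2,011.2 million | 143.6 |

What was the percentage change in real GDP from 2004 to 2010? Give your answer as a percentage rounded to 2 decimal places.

-3.86%

Real GDP 2004 = 1502.0 / 1.031 = 1456.84.
Real GDP 2010 = 2011.2 / 1.436 = 1400.56.
Real growth = 1400.56 / 1456.84 − 1 = -0.0386.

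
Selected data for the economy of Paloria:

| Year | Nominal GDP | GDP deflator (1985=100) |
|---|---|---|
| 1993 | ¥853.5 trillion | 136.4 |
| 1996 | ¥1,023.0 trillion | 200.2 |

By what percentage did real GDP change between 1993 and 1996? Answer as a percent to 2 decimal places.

Deflate each year: 1993 → 853.5/1.364 = 625.73; 1996 → 1023.0/2.002 = 510.99.
So real GDP changed by 510.99/625.73 − 1 = -0.1834, i.e. -18.34%.

-18.34%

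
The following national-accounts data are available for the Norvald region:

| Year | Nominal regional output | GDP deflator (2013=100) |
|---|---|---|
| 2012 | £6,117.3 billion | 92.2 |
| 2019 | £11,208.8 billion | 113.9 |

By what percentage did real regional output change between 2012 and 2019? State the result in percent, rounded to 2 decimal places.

Deflate each year: 2012 → 6117.3/0.922 = 6634.82; 2019 → 11208.8/1.139 = 9840.91.
So real regional output changed by 9840.91/6634.82 − 1 = 0.4832, i.e. 48.32%.

48.32%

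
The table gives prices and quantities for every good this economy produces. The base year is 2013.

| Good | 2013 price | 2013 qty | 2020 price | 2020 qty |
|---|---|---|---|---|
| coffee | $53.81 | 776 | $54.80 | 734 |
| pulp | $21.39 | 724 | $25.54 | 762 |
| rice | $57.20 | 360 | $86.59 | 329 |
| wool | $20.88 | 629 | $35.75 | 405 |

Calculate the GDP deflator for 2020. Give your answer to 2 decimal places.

Nominal GDP 2020 = 54.80·734 + 25.54·762 + 86.59·329 + 35.75·405 = 102651.54.
Real GDP 2020 (at 2013 prices) = 53.81·734 + 21.39·762 + 57.20·329 + 20.88·405 = 83070.92.
Deflator = Nominal/Real × 100 = 102651.54/83070.92 × 100 = 123.571.

123.57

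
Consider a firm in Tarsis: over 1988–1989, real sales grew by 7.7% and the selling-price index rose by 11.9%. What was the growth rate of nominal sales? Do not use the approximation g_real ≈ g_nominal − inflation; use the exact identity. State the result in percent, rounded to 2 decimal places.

(1 + g_nom) = (1 + g_real)(1 + π) = 1.0770 × 1.1190 = 1.20516.

20.52%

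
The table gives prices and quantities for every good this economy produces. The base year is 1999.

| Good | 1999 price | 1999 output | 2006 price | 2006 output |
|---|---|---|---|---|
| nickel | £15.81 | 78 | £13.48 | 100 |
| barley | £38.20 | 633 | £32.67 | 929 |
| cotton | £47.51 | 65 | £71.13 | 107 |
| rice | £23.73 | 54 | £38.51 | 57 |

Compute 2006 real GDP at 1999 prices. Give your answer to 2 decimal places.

£43504.98

Real GDP 2006 = Σ (p_1999 × q_2006) = 15.81·100 + 38.20·929 + 47.51·107 + 23.73·57 = 43504.98.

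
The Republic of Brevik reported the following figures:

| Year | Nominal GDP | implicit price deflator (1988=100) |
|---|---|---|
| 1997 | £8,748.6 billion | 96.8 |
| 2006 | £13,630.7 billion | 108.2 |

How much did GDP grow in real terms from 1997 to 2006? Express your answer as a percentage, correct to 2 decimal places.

Deflate each year: 1997 → 8748.6/0.968 = 9037.81; 2006 → 13630.7/1.082 = 12597.69.
So real GDP changed by 12597.69/9037.81 − 1 = 0.3939, i.e. 39.39%.

39.39%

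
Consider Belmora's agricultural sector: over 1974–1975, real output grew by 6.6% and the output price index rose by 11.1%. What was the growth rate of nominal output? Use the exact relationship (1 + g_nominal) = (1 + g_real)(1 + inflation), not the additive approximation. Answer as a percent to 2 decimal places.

18.43%

(1 + g_nom) = (1 + g_real)(1 + π) = 1.0660 × 1.1110 = 1.18433.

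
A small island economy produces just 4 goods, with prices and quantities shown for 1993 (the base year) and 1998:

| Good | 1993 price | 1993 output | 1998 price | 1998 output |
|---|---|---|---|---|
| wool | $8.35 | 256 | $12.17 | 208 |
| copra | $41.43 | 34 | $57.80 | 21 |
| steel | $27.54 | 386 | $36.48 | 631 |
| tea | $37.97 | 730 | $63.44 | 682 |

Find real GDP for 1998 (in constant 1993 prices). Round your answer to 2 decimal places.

Real GDP 1998 = Σ (p_1993 × q_1998) = 8.35·208 + 41.43·21 + 27.54·631 + 37.97·682 = 45880.11.

$45880.11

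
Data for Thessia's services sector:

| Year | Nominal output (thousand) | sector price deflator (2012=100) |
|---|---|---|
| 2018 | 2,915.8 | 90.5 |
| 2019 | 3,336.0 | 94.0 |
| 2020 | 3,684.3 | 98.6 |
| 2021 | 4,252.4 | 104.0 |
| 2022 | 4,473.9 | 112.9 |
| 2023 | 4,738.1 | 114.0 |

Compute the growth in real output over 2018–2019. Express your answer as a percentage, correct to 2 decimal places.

10.15%

Real output 2018 = 2915.8/0.905 = 3221.88.
Real output 2019 = 3336.0/0.940 = 3548.94.
Change = 3548.94/3221.88 − 1 = 0.1015.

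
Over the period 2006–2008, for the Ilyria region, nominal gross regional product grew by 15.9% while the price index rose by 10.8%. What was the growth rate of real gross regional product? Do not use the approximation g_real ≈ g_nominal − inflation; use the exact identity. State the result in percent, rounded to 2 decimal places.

4.60%

(1 + g_nom) = (1 + g_real)(1 + π), so g_real = 1.1590 / 1.1080 − 1 = 0.04603.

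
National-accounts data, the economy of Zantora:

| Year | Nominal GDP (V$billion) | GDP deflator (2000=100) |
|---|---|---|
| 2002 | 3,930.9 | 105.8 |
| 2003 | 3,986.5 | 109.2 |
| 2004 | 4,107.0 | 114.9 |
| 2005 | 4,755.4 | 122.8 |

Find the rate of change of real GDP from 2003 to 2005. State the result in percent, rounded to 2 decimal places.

6.08%

Real GDP 2003 = 3986.5/1.092 = 3650.64.
Real GDP 2005 = 4755.4/1.228 = 3872.48.
Change = 3872.48/3650.64 − 1 = 0.0608.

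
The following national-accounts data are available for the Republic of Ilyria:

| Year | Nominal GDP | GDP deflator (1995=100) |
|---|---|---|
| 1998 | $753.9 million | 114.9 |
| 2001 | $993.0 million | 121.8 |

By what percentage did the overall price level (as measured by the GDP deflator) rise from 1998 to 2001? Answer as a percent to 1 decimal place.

Price-level change = 121.8 / 114.9 − 1 = 0.0601.

6.0%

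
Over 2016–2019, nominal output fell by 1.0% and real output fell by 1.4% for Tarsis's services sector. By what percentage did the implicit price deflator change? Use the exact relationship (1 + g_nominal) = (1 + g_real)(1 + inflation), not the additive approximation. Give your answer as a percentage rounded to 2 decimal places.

(1 + g_nom) = (1 + g_real)(1 + π), so π = 0.9900 / 0.9860 − 1 = 0.00406.

0.41%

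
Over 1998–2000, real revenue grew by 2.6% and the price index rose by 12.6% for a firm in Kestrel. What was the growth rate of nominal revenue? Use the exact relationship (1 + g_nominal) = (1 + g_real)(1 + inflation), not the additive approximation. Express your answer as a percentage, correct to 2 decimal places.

(1 + g_nom) = (1 + g_real)(1 + π) = 1.0260 × 1.1260 = 1.15528.

15.53%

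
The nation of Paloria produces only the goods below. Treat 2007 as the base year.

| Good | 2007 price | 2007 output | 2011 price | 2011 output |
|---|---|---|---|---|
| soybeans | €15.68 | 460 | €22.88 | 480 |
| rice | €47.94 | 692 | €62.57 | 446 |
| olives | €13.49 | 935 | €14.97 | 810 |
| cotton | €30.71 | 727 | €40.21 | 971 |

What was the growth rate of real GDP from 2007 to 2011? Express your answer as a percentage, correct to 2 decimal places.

Real GDP 2007 = Nominal GDP 2007 = 15.68·460 + 47.94·692 + 13.49·935 + 30.71·727 = 75326.60.
Real GDP 2011 (at 2007 prices) = 15.68·480 + 47.94·446 + 13.49·810 + 30.71·971 = 69653.95.
Real growth = 69653.95/75326.60 − 1 = -0.0753.

-7.53%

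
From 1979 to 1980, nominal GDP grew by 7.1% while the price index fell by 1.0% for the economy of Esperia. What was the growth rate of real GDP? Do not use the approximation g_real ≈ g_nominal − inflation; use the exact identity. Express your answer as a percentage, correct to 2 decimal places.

8.18%

(1 + g_nom) = (1 + g_real)(1 + π), so g_real = 1.0710 / 0.9900 − 1 = 0.08182.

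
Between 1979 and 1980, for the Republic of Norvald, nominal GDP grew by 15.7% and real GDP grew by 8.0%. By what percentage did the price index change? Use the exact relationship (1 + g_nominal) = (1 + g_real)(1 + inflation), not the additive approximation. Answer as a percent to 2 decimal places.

7.13%

(1 + g_nom) = (1 + g_real)(1 + π), so π = 1.1570 / 1.0800 − 1 = 0.07130.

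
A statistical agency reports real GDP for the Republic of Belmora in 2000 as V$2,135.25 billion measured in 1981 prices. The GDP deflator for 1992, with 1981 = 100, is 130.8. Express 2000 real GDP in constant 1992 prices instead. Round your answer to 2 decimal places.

V$2,792.91 billion

Real GDP in 1992 prices = Real GDP in 1981 prices × (P_1992/P_1981) = 2135.25 × 1.308 = 2792.91.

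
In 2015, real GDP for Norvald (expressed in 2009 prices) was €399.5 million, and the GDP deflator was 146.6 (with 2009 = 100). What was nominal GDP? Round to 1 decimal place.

€585.7 million

Nominal GDP = Real × (GDP deflator/100) = 399.5 × 1.466 = 585.67.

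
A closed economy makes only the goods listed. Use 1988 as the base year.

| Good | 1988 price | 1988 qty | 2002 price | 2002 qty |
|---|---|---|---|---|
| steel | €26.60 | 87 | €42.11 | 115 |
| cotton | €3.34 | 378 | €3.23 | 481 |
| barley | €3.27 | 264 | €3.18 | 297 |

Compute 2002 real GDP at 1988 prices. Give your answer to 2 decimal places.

Real GDP 2002 = Σ (p_1988 × q_2002) = 26.60·115 + 3.34·481 + 3.27·297 = 5636.73.

€5636.73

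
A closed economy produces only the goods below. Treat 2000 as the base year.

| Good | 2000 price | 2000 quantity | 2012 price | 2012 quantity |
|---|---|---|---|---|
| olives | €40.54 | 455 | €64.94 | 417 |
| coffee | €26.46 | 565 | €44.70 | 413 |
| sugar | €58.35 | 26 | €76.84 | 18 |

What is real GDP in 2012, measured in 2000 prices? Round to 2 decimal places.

Real GDP 2012 = Σ (p_2000 × q_2012) = 40.54·417 + 26.46·413 + 58.35·18 = 28883.46.

€28883.46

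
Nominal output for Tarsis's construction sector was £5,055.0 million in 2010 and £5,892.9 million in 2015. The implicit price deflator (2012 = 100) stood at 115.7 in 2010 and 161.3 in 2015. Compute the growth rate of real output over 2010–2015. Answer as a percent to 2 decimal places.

-16.38%

Deflate each year: 2010 → 5055.0/1.157 = 4369.06; 2015 → 5892.9/1.613 = 3653.38.
So real output changed by 3653.38/4369.06 − 1 = -0.1638, i.e. -16.38%.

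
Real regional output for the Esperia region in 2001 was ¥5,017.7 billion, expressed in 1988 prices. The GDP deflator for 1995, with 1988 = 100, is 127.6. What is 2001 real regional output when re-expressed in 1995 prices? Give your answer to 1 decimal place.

Real regional output in 1995 prices = Real regional output in 1988 prices × (P_1995/P_1988) = 5017.7 × 1.276 = 6402.59.

¥6,402.6 billion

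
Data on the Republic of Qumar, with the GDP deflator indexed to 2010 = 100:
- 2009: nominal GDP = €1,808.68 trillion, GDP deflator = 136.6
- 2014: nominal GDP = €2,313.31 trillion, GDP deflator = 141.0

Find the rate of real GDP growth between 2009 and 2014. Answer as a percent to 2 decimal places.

Real GDP 2009 = 1808.68 / 1.366 = 1324.07.
Real GDP 2014 = 2313.31 / 1.410 = 1640.65.
Real growth = 1640.65 / 1324.07 − 1 = 0.2391.

23.91%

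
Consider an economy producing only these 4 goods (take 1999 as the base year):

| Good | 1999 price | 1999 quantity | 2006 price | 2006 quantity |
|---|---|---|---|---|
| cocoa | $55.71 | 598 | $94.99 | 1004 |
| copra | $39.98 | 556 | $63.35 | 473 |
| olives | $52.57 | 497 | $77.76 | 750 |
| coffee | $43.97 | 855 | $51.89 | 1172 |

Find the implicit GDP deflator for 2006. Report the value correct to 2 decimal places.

Nominal GDP 2006 = 94.99·1004 + 63.35·473 + 77.76·750 + 51.89·1172 = 244469.59.
Real GDP 2006 (at 1999 prices) = 55.71·1004 + 39.98·473 + 52.57·750 + 43.97·1172 = 165803.72.
Deflator = Nominal/Real × 100 = 244469.59/165803.72 × 100 = 147.445.

147.45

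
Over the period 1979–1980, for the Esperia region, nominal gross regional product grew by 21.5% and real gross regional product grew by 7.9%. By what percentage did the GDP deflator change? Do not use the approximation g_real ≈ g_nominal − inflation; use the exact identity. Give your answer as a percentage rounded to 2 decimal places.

12.60%

(1 + g_nom) = (1 + g_real)(1 + π), so π = 1.2150 / 1.0790 − 1 = 0.12604.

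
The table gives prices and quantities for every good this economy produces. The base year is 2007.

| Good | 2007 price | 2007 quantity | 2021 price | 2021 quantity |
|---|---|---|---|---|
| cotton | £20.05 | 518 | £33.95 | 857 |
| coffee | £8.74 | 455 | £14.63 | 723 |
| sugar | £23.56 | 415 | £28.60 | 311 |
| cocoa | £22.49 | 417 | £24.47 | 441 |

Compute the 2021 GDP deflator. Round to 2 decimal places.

Nominal GDP 2021 = 33.95·857 + 14.63·723 + 28.60·311 + 24.47·441 = 59358.51.
Real GDP 2021 (at 2007 prices) = 20.05·857 + 8.74·723 + 23.56·311 + 22.49·441 = 40747.12.
Deflator = Nominal/Real × 100 = 59358.51/40747.12 × 100 = 145.675.

145.68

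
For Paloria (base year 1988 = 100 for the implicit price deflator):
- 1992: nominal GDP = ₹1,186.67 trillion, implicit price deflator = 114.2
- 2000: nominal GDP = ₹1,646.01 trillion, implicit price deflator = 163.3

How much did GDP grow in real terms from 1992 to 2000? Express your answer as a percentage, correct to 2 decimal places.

Deflate each year: 1992 → 1186.67/1.142 = 1039.12; 2000 → 1646.01/1.633 = 1007.97.
So real GDP changed by 1007.97/1039.12 − 1 = -0.0300, i.e. -3.00%.

-3.00%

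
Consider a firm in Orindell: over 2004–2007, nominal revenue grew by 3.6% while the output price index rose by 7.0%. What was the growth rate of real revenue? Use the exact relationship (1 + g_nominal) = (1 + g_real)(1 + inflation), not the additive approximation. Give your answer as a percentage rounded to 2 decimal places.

-3.18%

(1 + g_nom) = (1 + g_real)(1 + π), so g_real = 1.0360 / 1.0700 − 1 = -0.03178.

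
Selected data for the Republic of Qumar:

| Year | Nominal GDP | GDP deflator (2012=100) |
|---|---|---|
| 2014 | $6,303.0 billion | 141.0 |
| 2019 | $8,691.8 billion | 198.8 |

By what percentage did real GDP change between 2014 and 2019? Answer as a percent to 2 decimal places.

Deflate each year: 2014 → 6303.0/1.410 = 4470.21; 2019 → 8691.8/1.988 = 4372.13.
So real GDP changed by 4372.13/4470.21 − 1 = -0.0219, i.e. -2.19%.

-2.19%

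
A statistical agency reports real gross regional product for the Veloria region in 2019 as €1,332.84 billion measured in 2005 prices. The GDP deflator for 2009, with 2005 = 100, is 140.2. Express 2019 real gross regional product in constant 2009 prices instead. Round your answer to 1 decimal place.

€1,868.6 billion

Real gross regional product in 2009 prices = Real gross regional product in 2005 prices × (P_2009/P_2005) = 1332.84 × 1.402 = 1868.64.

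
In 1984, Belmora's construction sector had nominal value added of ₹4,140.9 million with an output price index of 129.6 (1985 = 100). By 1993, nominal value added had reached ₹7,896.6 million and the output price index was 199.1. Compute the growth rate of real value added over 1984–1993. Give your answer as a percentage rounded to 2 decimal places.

Deflate each year: 1984 → 4140.9/1.296 = 3195.14; 1993 → 7896.6/1.991 = 3966.15.
So real value added changed by 3966.15/3195.14 − 1 = 0.2413, i.e. 24.13%.

24.13%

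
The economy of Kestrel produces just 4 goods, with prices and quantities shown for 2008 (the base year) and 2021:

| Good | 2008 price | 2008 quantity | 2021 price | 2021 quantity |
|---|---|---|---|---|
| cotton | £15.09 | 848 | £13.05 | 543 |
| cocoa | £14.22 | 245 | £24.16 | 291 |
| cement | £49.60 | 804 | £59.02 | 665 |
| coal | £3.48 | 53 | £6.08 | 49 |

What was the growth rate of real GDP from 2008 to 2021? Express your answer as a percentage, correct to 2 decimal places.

-19.27%

Real GDP 2008 = Nominal GDP 2008 = 15.09·848 + 14.22·245 + 49.60·804 + 3.48·53 = 56343.06.
Real GDP 2021 (at 2008 prices) = 15.09·543 + 14.22·291 + 49.60·665 + 3.48·49 = 45486.41.
Real growth = 45486.41/56343.06 − 1 = -0.1927.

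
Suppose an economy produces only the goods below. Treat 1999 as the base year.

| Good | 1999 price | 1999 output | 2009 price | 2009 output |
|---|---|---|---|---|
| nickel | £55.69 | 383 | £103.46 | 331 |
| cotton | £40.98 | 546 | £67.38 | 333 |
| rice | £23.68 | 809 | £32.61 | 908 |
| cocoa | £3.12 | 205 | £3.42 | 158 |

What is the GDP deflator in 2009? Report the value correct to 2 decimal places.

Nominal GDP 2009 = 103.46·331 + 67.38·333 + 32.61·908 + 3.42·158 = 86833.04.
Real GDP 2009 (at 1999 prices) = 55.69·331 + 40.98·333 + 23.68·908 + 3.12·158 = 54074.13.
Deflator = Nominal/Real × 100 = 86833.04/54074.13 × 100 = 160.581.

160.58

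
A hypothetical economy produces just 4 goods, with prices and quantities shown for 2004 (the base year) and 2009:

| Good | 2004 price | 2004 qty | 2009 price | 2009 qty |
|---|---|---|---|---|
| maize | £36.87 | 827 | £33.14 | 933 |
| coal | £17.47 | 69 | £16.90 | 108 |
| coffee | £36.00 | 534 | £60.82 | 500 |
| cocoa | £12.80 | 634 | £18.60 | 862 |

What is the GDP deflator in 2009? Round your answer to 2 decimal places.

Nominal GDP 2009 = 33.14·933 + 16.90·108 + 60.82·500 + 18.60·862 = 79188.02.
Real GDP 2009 (at 2004 prices) = 36.87·933 + 17.47·108 + 36.00·500 + 12.80·862 = 65320.07.
Deflator = Nominal/Real × 100 = 79188.02/65320.07 × 100 = 121.231.

121.23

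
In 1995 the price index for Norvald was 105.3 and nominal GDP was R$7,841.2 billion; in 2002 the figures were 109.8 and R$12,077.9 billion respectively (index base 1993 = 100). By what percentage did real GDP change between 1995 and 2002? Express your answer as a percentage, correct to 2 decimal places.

47.72%

Real GDP 1995 = 7841.2 / 1.053 = 7446.53.
Real GDP 2002 = 12077.9 / 1.098 = 10999.91.
Real growth = 10999.91 / 7446.53 − 1 = 0.4772.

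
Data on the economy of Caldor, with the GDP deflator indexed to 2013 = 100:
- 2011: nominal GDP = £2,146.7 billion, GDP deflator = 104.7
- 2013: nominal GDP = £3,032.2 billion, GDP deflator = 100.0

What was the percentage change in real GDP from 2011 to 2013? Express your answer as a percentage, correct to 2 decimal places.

47.89%

Deflate each year: 2011 → 2146.7/1.047 = 2050.33; 2013 → 3032.2/1.000 = 3032.20.
So real GDP changed by 3032.20/2050.33 − 1 = 0.4789, i.e. 47.89%.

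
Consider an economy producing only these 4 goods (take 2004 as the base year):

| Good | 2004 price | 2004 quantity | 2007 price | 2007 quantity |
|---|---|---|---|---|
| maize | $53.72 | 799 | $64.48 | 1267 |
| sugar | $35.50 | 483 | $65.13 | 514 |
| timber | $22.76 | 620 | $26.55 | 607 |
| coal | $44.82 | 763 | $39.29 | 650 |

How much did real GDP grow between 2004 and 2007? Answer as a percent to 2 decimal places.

19.27%

Real GDP 2004 = Nominal GDP 2004 = 53.72·799 + 35.50·483 + 22.76·620 + 44.82·763 = 108377.64.
Real GDP 2007 (at 2004 prices) = 53.72·1267 + 35.50·514 + 22.76·607 + 44.82·650 = 129258.56.
Real growth = 129258.56/108377.64 − 1 = 0.1927.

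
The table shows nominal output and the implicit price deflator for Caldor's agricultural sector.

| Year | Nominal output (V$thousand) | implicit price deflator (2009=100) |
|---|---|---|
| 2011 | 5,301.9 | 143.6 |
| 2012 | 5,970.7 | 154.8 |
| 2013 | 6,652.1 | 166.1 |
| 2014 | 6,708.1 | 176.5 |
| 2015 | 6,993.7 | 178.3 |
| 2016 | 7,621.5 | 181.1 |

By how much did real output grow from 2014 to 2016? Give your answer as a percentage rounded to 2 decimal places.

Real output 2014 = 6708.1/1.765 = 3800.62.
Real output 2016 = 7621.5/1.811 = 4208.45.
Change = 4208.45/3800.62 − 1 = 0.1073.

10.73%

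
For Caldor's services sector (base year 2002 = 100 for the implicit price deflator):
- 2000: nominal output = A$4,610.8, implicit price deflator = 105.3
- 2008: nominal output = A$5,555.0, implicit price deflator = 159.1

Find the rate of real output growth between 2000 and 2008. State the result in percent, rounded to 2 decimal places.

-20.26%

Real output 2000 = 4610.8 / 1.053 = 4378.73.
Real output 2008 = 5555.0 / 1.591 = 3491.51.
Real growth = 3491.51 / 4378.73 − 1 = -0.2026.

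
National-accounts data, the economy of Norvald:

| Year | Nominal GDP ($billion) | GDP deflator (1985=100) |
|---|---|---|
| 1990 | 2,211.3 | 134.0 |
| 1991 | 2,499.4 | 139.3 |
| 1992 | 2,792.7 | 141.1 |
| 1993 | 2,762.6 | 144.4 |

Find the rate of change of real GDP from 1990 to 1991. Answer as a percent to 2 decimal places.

Real GDP 1990 = 2211.3/1.340 = 1650.22.
Real GDP 1991 = 2499.4/1.393 = 1794.26.
Change = 1794.26/1650.22 − 1 = 0.0873.

8.73%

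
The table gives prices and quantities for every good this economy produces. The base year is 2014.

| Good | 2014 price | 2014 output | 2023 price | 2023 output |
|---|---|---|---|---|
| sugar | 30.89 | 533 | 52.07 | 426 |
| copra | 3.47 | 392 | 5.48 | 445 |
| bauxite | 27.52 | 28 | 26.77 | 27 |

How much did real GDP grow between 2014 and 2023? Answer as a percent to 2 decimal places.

Real GDP 2014 = Nominal GDP 2014 = 30.89·533 + 3.47·392 + 27.52·28 = 18595.17.
Real GDP 2023 (at 2014 prices) = 30.89·426 + 3.47·445 + 27.52·27 = 15446.33.
Real growth = 15446.33/18595.17 − 1 = -0.1693.

-16.93%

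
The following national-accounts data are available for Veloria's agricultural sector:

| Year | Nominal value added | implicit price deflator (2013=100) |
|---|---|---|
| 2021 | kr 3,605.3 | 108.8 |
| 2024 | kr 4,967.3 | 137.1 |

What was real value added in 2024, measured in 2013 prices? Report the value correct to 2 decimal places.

kr 3,623.12

Real value added = Nominal / (implicit price deflator/100) = 4967.3 / 1.371 = 3623.12.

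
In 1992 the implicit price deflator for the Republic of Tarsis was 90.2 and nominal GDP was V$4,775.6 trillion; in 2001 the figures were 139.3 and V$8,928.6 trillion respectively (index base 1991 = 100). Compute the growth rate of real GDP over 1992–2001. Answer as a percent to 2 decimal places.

21.06%

Real GDP 1992 = 4775.6 / 0.902 = 5294.46.
Real GDP 2001 = 8928.6 / 1.393 = 6409.62.
Real growth = 6409.62 / 5294.46 − 1 = 0.2106.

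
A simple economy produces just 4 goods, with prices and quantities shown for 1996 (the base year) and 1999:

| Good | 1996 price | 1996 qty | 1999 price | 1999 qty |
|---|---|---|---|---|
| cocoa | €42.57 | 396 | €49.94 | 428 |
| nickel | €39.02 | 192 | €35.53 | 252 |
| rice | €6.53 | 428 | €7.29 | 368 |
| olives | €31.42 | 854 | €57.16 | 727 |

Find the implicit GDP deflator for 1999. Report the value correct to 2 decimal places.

Nominal GDP 1999 = 49.94·428 + 35.53·252 + 7.29·368 + 57.16·727 = 74565.92.
Real GDP 1999 (at 1996 prices) = 42.57·428 + 39.02·252 + 6.53·368 + 31.42·727 = 53298.38.
Deflator = Nominal/Real × 100 = 74565.92/53298.38 × 100 = 139.903.

139.90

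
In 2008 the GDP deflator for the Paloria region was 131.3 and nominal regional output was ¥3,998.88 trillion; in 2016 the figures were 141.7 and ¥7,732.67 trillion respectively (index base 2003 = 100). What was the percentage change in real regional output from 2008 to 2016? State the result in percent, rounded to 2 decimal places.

79.18%

Deflate each year: 2008 → 3998.88/1.313 = 3045.61; 2016 → 7732.67/1.417 = 5457.07.
So real regional output changed by 5457.07/3045.61 − 1 = 0.7918, i.e. 79.18%.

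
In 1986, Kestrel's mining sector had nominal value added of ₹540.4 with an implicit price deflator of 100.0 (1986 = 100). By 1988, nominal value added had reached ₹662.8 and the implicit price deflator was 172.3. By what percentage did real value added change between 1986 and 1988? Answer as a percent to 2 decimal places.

Real value added 1986 = 540.4 / 1.000 = 540.40.
Real value added 1988 = 662.8 / 1.723 = 384.68.
Real growth = 384.68 / 540.40 − 1 = -0.2882.

-28.82%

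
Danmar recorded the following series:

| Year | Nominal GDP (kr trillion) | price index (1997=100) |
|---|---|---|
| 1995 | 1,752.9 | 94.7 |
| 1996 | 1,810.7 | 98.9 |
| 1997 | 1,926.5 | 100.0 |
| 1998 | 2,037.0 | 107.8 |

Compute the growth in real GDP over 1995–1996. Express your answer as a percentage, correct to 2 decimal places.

-1.09%

Real GDP 1995 = 1752.9/0.947 = 1851.00.
Real GDP 1996 = 1810.7/0.989 = 1830.84.
Change = 1830.84/1851.00 − 1 = -0.0109.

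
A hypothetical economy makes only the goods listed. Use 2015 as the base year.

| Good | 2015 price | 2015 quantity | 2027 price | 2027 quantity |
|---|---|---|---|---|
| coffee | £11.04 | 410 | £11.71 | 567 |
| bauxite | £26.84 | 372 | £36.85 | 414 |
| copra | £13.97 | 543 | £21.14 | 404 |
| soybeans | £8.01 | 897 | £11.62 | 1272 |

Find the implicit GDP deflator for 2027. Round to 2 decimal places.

136.18

Nominal GDP 2027 = 11.71·567 + 36.85·414 + 21.14·404 + 11.62·1272 = 45216.67.
Real GDP 2027 (at 2015 prices) = 11.04·567 + 26.84·414 + 13.97·404 + 8.01·1272 = 33204.04.
Deflator = Nominal/Real × 100 = 45216.67/33204.04 × 100 = 136.178.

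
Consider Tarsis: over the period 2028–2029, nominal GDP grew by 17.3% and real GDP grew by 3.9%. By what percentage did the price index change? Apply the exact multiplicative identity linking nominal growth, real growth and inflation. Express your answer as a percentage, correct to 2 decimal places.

12.90%

(1 + g_nom) = (1 + g_real)(1 + π), so π = 1.1730 / 1.0390 − 1 = 0.12897.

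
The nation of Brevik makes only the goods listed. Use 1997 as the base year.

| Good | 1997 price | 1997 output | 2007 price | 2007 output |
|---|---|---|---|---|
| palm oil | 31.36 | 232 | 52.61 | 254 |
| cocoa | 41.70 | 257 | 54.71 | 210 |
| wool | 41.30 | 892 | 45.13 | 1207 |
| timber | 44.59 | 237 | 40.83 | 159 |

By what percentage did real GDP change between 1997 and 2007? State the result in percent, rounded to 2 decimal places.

Real GDP 1997 = Nominal GDP 1997 = 31.36·232 + 41.70·257 + 41.30·892 + 44.59·237 = 65399.85.
Real GDP 2007 (at 1997 prices) = 31.36·254 + 41.70·210 + 41.30·1207 + 44.59·159 = 73661.35.
Real growth = 73661.35/65399.85 − 1 = 0.1263.

12.63%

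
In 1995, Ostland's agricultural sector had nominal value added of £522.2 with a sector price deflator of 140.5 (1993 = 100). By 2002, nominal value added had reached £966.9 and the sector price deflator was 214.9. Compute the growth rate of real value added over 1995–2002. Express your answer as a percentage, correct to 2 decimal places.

Real value added 1995 = 522.2 / 1.405 = 371.67.
Real value added 2002 = 966.9 / 2.149 = 449.93.
Real growth = 449.93 / 371.67 − 1 = 0.2106.

21.06%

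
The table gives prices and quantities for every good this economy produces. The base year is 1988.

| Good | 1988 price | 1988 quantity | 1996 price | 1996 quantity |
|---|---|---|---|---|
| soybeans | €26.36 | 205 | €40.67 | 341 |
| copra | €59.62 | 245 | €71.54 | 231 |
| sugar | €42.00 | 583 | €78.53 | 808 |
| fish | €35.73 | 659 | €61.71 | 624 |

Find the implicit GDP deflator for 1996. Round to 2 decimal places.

Nominal GDP 1996 = 40.67·341 + 71.54·231 + 78.53·808 + 61.71·624 = 132353.49.
Real GDP 1996 (at 1988 prices) = 26.36·341 + 59.62·231 + 42.00·808 + 35.73·624 = 78992.50.
Deflator = Nominal/Real × 100 = 132353.49/78992.50 × 100 = 167.552.

167.55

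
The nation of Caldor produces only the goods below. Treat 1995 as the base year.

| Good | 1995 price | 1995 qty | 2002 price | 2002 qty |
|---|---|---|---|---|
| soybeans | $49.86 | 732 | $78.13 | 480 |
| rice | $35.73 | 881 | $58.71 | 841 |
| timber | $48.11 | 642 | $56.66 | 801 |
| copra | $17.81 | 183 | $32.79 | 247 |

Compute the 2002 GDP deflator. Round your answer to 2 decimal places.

144.83

Nominal GDP 2002 = 78.13·480 + 58.71·841 + 56.66·801 + 32.79·247 = 140361.30.
Real GDP 2002 (at 1995 prices) = 49.86·480 + 35.73·841 + 48.11·801 + 17.81·247 = 96916.91.
Deflator = Nominal/Real × 100 = 140361.30/96916.91 × 100 = 144.826.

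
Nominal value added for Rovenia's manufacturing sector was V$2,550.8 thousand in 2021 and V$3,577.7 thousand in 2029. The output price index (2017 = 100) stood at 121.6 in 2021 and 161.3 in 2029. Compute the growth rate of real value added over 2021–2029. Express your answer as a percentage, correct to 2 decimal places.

5.74%

Deflate each year: 2021 → 2550.8/1.216 = 2097.70; 2029 → 3577.7/1.613 = 2218.04.
So real value added changed by 2218.04/2097.70 − 1 = 0.0574, i.e. 5.74%.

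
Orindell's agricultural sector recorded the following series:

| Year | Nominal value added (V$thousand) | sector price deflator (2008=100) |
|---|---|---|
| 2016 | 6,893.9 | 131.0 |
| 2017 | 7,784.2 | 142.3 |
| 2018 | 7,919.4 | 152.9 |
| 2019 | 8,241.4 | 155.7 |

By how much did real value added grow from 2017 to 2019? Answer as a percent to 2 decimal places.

-3.24%

Real value added 2017 = 7784.2/1.423 = 5470.27.
Real value added 2019 = 8241.4/1.557 = 5293.13.
Change = 5293.13/5470.27 − 1 = -0.0324.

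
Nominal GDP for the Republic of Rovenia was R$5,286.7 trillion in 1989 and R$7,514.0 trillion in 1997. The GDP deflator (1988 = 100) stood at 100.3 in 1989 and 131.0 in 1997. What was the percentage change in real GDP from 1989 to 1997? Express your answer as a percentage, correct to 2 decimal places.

Real GDP 1989 = 5286.7 / 1.003 = 5270.89.
Real GDP 1997 = 7514.0 / 1.310 = 5735.88.
Real growth = 5735.88 / 5270.89 − 1 = 0.0882.

8.82%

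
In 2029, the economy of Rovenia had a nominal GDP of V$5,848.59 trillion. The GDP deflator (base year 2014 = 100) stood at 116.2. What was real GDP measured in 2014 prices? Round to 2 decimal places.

V$5,033.21 trillion

Real GDP = Nominal / (GDP deflator/100) = 5848.59 / 1.162 = 5033.21.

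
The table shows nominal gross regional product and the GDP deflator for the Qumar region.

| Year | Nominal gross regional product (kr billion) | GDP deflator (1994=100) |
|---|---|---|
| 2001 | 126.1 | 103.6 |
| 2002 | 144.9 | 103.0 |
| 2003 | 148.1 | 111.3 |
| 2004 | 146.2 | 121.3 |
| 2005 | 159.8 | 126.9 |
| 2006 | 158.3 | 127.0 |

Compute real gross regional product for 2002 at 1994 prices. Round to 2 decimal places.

Real gross regional product 2002 = 144.9 / 1.030 = 140.68.

kr 140.68 billion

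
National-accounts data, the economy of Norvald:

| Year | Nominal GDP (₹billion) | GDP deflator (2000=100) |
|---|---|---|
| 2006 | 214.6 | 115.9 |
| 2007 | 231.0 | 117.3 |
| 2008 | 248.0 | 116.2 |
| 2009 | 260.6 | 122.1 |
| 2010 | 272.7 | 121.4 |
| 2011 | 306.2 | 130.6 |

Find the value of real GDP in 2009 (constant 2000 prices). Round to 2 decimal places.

₹213.43 billion

Real GDP 2009 = 260.6 / 1.221 = 213.43.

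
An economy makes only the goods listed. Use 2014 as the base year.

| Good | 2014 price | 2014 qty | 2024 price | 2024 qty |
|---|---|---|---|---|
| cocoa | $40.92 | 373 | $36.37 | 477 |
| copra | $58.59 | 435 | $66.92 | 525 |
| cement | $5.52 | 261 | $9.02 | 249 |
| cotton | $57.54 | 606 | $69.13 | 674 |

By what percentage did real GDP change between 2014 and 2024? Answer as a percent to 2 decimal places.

Real GDP 2014 = Nominal GDP 2014 = 40.92·373 + 58.59·435 + 5.52·261 + 57.54·606 = 77059.77.
Real GDP 2024 (at 2014 prices) = 40.92·477 + 58.59·525 + 5.52·249 + 57.54·674 = 90435.03.
Real growth = 90435.03/77059.77 − 1 = 0.1736.

17.36%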